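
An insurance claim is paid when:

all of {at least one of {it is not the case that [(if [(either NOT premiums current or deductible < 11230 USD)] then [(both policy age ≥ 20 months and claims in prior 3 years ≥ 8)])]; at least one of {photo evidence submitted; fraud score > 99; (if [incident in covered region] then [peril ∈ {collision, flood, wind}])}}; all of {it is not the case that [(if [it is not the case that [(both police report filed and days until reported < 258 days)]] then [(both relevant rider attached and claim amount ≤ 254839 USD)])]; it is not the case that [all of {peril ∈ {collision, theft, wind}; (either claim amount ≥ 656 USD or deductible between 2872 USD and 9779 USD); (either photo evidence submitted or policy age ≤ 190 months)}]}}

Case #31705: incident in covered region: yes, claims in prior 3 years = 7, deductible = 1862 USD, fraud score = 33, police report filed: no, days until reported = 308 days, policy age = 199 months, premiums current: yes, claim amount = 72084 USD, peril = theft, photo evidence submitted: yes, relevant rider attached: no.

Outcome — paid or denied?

Atomic conditions:
  NOT premiums current: yes → false
  deductible < 11230 USD: 1862 < 11230 is true
  policy age ≥ 20 months: 199 ≥ 20 is true
  claims in prior 3 years ≥ 8: 7 ≥ 8 is false
  photo evidence submitted: yes → true
  fraud score > 99: 33 > 99 is false
  incident in covered region: yes → true
  peril ∈ {collision, flood, wind}: theft is not in the set → false
  police report filed: no → false
  days until reported < 258 days: 308 < 258 is false
  relevant rider attached: no → false
  claim amount ≤ 254839 USD: 72084 ≤ 254839 is true
  peril ∈ {collision, theft, wind}: theft is in the set → true
  claim amount ≥ 656 USD: 72084 ≥ 656 is true
  deductible between 2872 USD and 9779 USD: 1862 in [2872, 9779] is false
  policy age ≤ 190 months: 199 ≤ 190 is false
Combine:
[1.1.1.1] false OR true = true
[1.1.1.2] true AND false = false
[1.1.1] true → false = false
[1.1] NOT false = true
[1.2.3] true → false = false
[1.2] true OR false OR false = true
[1] true OR true = true
[2.1.1.1.1] false AND false = false
[2.1.1.1] NOT false = true
[2.1.1.2] false AND true = false
[2.1.1] true → false = false
[2.1] NOT false = true
[2.2.1.2] true OR false = true
[2.2.1.3] true OR false = true
[2.2.1] true AND true AND true = true
[2.2] NOT true = false
[2] true AND false = false
[root] true AND false = false
Overall: false → denied

Denied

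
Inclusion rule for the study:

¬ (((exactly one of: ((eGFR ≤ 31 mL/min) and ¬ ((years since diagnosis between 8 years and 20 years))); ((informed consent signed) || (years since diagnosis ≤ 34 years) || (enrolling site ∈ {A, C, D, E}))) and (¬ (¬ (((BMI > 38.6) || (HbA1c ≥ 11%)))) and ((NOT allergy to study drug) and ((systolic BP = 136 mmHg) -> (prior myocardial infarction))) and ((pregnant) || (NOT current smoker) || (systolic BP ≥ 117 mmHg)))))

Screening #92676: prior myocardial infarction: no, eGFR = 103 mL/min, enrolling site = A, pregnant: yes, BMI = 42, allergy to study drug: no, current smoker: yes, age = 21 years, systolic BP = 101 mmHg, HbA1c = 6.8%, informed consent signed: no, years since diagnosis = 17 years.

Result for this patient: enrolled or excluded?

Atomic conditions:
  eGFR ≤ 31 mL/min: 103 ≤ 31 is false
  years since diagnosis between 8 years and 20 years: 17 in [8, 20] is true
  informed consent signed: no → false
  years since diagnosis ≤ 34 years: 17 ≤ 34 is true
  enrolling site ∈ {A, C, D, E}: A is in the set → true
  BMI > 38.6: 42 > 38.6 is true
  HbA1c ≥ 11%: 6.8 ≥ 11 is false
  NOT allergy to study drug: no → true
  systolic BP = 136 mmHg: 101 == 136 is false
  prior myocardial infarction: no → false
  pregnant: yes → true
  NOT current smoker: yes → false
  systolic BP ≥ 117 mmHg: 101 ≥ 117 is false
Combine:
[1.1.1.2] NOT true = false
[1.1.1] false AND false = false
[1.1.2] false OR true OR true = true
[1.1] exactly-one(false, true) = true
[1.2.1.1.1] true OR false = true
[1.2.1.1] NOT true = false
[1.2.1] NOT false = true
[1.2.2.2] false → false (antecedent false ⇒ implication holds) = true
[1.2.2] true AND true = true
[1.2.3] true OR false OR false = true
[1.2] true AND true AND true = true
[1] true AND true = true
[root] NOT true = false
Overall: false → excluded

Excluded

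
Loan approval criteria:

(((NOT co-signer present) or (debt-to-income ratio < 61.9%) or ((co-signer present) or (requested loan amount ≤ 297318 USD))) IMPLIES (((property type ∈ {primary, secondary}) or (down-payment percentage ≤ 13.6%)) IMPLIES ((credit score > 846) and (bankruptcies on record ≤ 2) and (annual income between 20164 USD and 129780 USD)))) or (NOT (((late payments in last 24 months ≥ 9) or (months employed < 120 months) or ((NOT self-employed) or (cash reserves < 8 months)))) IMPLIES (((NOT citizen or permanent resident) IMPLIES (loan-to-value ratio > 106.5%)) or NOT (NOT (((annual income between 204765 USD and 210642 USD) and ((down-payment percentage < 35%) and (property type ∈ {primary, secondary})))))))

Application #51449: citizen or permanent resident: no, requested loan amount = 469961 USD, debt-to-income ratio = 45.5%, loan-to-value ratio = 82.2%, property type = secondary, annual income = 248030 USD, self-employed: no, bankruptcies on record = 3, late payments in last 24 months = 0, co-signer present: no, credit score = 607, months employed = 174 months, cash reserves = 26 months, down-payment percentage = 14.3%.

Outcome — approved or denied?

Approved

Atomic conditions:
  NOT co-signer present: no → true
  debt-to-income ratio < 61.9%: 45.5 < 61.9 is true
  co-signer present: no → false
  requested loan amount ≤ 297318 USD: 469961 ≤ 297318 is false
  property type ∈ {primary, secondary}: secondary is in the set → true
  down-payment percentage ≤ 13.6%: 14.3 ≤ 13.6 is false
  credit score > 846: 607 > 846 is false
  bankruptcies on record ≤ 2: 3 ≤ 2 is false
  annual income between 20164 USD and 129780 USD: 248030 in [20164, 129780] is false
  late payments in last 24 months ≥ 9: 0 ≥ 9 is false
  months employed < 120 months: 174 < 120 is false
  NOT self-employed: no → true
  cash reserves < 8 months: 26 < 8 is false
  NOT citizen or permanent resident: no → true
  loan-to-value ratio > 106.5%: 82.2 > 106.5 is false
  annual income between 204765 USD and 210642 USD: 248030 in [204765, 210642] is false
  down-payment percentage < 35%: 14.3 < 35 is true
Combine:
[1.1.3] false OR false = false
[1.1] true OR true OR false = true
[1.2.1] true OR false = true
[1.2.2] false AND false AND false = false
[1.2] true → false = false
[1] true → false = false
[2.1.1.3] true OR false = true
[2.1.1] false OR false OR true = true
[2.1] NOT true = false
[2.2.1] true → false = false
[2.2.2.1.1.2] true AND true = true
[2.2.2.1.1] false AND true = false
[2.2.2.1] NOT false = true
[2.2.2] NOT true = false
[2.2] false OR false = false
[2] false → false (antecedent false ⇒ implication holds) = true
[root] false OR true = true
Overall: true → approved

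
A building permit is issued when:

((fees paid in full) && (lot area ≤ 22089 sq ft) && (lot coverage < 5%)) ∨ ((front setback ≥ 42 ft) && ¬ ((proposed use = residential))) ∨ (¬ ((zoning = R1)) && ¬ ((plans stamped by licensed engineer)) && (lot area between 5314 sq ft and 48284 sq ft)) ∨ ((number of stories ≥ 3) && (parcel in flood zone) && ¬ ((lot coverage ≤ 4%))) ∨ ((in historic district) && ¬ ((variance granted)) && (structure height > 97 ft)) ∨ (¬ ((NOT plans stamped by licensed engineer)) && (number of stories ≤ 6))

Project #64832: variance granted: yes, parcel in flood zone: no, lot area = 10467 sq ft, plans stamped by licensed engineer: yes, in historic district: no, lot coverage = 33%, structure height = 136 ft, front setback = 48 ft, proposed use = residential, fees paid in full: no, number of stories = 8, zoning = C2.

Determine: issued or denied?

Atomic conditions:
  fees paid in full: no → false
  lot area ≤ 22089 sq ft: 10467 ≤ 22089 is true
  lot coverage < 5%: 33 < 5 is false
  front setback ≥ 42 ft: 48 ≥ 42 is true
  proposed use = residential: residential == residential is true
  zoning = R1: C2 == R1 is false
  plans stamped by licensed engineer: yes → true
  lot area between 5314 sq ft and 48284 sq ft: 10467 in [5314, 48284] is true
  number of stories ≥ 3: 8 ≥ 3 is true
  parcel in flood zone: no → false
  lot coverage ≤ 4%: 33 ≤ 4 is false
  in historic district: no → false
  variance granted: yes → true
  structure height > 97 ft: 136 > 97 is true
  NOT plans stamped by licensed engineer: yes → false
  number of stories ≤ 6: 8 ≤ 6 is false
Combine:
[1] false AND true AND false = false
[2.2] NOT true = false
[2] true AND false = false
[3.1] NOT false = true
[3.2] NOT true = false
[3] true AND false AND true = false
[4.3] NOT false = true
[4] true AND false AND true = false
[5.2] NOT true = false
[5] false AND false AND true = false
[6.1] NOT false = true
[6] true AND false = false
[root] false OR false OR false OR false OR false OR false = false
Overall: false → denied

Denied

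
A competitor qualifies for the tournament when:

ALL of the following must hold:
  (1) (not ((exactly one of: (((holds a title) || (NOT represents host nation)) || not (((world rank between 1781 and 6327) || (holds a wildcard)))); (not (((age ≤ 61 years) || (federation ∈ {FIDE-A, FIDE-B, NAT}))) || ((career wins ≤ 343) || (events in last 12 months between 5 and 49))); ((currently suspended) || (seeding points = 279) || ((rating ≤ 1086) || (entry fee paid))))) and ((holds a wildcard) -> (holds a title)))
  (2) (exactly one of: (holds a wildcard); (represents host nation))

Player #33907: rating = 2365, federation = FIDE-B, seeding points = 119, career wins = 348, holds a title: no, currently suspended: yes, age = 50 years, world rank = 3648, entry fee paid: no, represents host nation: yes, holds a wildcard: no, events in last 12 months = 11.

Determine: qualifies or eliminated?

Qualifies

Atomic conditions:
  holds a title: no → false
  NOT represents host nation: yes → false
  world rank between 1781 and 6327: 3648 in [1781, 6327] is true
  holds a wildcard: no → false
  age ≤ 61 years: 50 ≤ 61 is true
  federation ∈ {FIDE-A, FIDE-B, NAT}: FIDE-B is in the set → true
  career wins ≤ 343: 348 ≤ 343 is false
  events in last 12 months between 5 and 49: 11 in [5, 49] is true
  currently suspended: yes → true
  seeding points = 279: 119 == 279 is false
  rating ≤ 1086: 2365 ≤ 1086 is false
  entry fee paid: no → false
  represents host nation: yes → true
Combine:
[1.1.1.1.1] false OR false = false
[1.1.1.1.2.1] true OR false = true
[1.1.1.1.2] NOT true = false
[1.1.1.1] false OR false = false
[1.1.1.2.1.1] true OR true = true
[1.1.1.2.1] NOT true = false
[1.1.1.2.2] false OR true = true
[1.1.1.2] false OR true = true
[1.1.1.3.3] false OR false = false
[1.1.1.3] true OR false OR false = true
[1.1.1] exactly-one(false, true, true) = false
[1.1] NOT false = true
[1.2] false → false (antecedent false ⇒ implication holds) = true
[1] true AND true = true
[2] exactly-one(false, true) = true
[root] true AND true = true
Overall: true → qualifies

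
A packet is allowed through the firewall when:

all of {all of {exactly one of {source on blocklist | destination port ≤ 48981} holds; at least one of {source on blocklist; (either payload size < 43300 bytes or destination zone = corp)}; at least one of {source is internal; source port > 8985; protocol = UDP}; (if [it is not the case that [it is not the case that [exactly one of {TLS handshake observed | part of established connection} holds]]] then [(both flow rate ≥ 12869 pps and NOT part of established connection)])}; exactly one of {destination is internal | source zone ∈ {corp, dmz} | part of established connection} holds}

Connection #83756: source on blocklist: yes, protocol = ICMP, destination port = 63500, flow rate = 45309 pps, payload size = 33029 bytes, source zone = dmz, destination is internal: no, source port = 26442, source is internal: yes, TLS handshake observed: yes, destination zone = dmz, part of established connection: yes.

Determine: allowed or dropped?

Dropped

Atomic conditions:
  source on blocklist: yes → true
  destination port ≤ 48981: 63500 ≤ 48981 is false
  payload size < 43300 bytes: 33029 < 43300 is true
  destination zone = corp: dmz == corp is false
  source is internal: yes → true
  source port > 8985: 26442 > 8985 is true
  protocol = UDP: ICMP == UDP is false
  TLS handshake observed: yes → true
  part of established connection: yes → true
  flow rate ≥ 12869 pps: 45309 ≥ 12869 is true
  NOT part of established connection: yes → false
  destination is internal: no → false
  source zone ∈ {corp, dmz}: dmz is in the set → true
Combine:
[1.1] exactly-one(true, false) = true
[1.2.2] true OR false = true
[1.2] true OR true = true
[1.3] true OR true OR false = true
[1.4.1.1.1] exactly-one(true, true) = false
[1.4.1.1] NOT false = true
[1.4.1] NOT true = false
[1.4.2] true AND false = false
[1.4] false → false (antecedent false ⇒ implication holds) = true
[1] true AND true AND true AND true = true
[2] exactly-one(false, true, true) = false
[root] true AND false = false
Overall: false → dropped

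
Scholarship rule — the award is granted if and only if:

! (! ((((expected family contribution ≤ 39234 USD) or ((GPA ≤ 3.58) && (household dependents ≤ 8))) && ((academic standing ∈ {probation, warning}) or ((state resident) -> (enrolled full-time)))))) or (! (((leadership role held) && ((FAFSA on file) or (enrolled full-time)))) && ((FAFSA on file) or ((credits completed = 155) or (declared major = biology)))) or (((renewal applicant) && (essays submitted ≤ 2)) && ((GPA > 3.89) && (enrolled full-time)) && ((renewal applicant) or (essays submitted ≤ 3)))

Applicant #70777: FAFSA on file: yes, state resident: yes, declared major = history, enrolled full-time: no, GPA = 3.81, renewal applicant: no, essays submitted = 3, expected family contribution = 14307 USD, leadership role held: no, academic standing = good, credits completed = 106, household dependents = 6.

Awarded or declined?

Atomic conditions:
  expected family contribution ≤ 39234 USD: 14307 ≤ 39234 is true
  GPA ≤ 3.58: 3.81 ≤ 3.58 is false
  household dependents ≤ 8: 6 ≤ 8 is true
  academic standing ∈ {probation, warning}: good is not in the set → false
  state resident: yes → true
  enrolled full-time: no → false
  leadership role held: no → false
  FAFSA on file: yes → true
  credits completed = 155: 106 == 155 is false
  declared major = biology: history == biology is false
  renewal applicant: no → false
  essays submitted ≤ 2: 3 ≤ 2 is false
  GPA > 3.89: 3.81 > 3.89 is false
  essays submitted ≤ 3: 3 ≤ 3 is true
Combine:
[1.1.1.1.2] false AND true = false
[1.1.1.1] true OR false = true
[1.1.1.2.2] true → false = false
[1.1.1.2] false OR false = false
[1.1.1] true AND false = false
[1.1] NOT false = true
[1] NOT true = false
[2.1.1.2] true OR false = true
[2.1.1] false AND true = false
[2.1] NOT false = true
[2.2.2] false OR false = false
[2.2] true OR false = true
[2] true AND true = true
[3.1] false AND false = false
[3.2] false AND false = false
[3.3] false OR true = true
[3] false AND false AND true = false
[root] false OR true OR false = true
Overall: true → awarded

Awarded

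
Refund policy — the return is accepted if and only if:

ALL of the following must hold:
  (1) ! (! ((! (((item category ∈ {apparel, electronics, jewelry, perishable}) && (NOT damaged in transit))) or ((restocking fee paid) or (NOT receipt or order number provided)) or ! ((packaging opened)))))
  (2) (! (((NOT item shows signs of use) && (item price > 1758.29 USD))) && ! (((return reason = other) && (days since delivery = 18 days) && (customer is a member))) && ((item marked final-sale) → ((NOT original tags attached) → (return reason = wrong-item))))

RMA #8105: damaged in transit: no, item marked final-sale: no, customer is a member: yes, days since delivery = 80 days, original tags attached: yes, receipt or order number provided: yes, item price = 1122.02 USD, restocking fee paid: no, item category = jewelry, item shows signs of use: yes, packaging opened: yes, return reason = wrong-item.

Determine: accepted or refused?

Atomic conditions:
  item category ∈ {apparel, electronics, jewelry, perishable}: jewelry is in the set → true
  NOT damaged in transit: no → true
  restocking fee paid: no → false
  NOT receipt or order number provided: yes → false
  packaging opened: yes → true
  NOT item shows signs of use: yes → false
  item price > 1758.29 USD: 1122.02 > 1758.29 is false
  return reason = other: wrong-item == other is false
  days since delivery = 18 days: 80 == 18 is false
  customer is a member: yes → true
  item marked final-sale: no → false
  NOT original tags attached: yes → false
  return reason = wrong-item: wrong-item == wrong-item is true
Combine:
[1.1.1.1.1] true AND true = true
[1.1.1.1] NOT true = false
[1.1.1.2] false OR false = false
[1.1.1.3] NOT true = false
[1.1.1] false OR false OR false = false
[1.1] NOT false = true
[1] NOT true = false
[2.1.1] false AND false = false
[2.1] NOT false = true
[2.2.1] false AND false AND true = false
[2.2] NOT false = true
[2.3.2] false → true (antecedent false ⇒ implication holds) = true
[2.3] false → true (antecedent false ⇒ implication holds) = true
[2] true AND true AND true = true
[root] false AND true = false
Overall: false → refused

Refused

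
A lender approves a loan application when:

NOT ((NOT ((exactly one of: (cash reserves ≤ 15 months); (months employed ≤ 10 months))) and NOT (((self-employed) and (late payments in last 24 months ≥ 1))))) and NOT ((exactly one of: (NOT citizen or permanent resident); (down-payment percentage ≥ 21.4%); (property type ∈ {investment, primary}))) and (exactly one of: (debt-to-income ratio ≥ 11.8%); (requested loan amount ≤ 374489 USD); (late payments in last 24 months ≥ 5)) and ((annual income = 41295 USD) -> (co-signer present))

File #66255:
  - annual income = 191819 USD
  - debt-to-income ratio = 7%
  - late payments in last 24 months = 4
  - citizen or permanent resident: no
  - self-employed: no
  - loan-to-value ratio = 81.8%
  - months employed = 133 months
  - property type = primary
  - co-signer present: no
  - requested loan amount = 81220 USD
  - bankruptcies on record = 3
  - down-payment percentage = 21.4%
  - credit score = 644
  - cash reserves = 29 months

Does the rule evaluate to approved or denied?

Atomic conditions:
  cash reserves ≤ 15 months: 29 ≤ 15 is false
  months employed ≤ 10 months: 133 ≤ 10 is false
  self-employed: no → false
  late payments in last 24 months ≥ 1: 4 ≥ 1 is true
  NOT citizen or permanent resident: no → true
  down-payment percentage ≥ 21.4%: 21.4 ≥ 21.4 is true
  property type ∈ {investment, primary}: primary is in the set → true
  debt-to-income ratio ≥ 11.8%: 7 ≥ 11.8 is false
  requested loan amount ≤ 374489 USD: 81220 ≤ 374489 is true
  late payments in last 24 months ≥ 5: 4 ≥ 5 is false
  annual income = 41295 USD: 191819 == 41295 is false
  co-signer present: no → false
Combine:
[1.1.1.1] exactly-one(false, false) = false
[1.1.1] NOT false = true
[1.1.2.1] false AND true = false
[1.1.2] NOT false = true
[1.1] true AND true = true
[1] NOT true = false
[2.1] exactly-one(true, true, true) = false
[2] NOT false = true
[3] exactly-one(false, true, false) = true
[4] false → false (antecedent false ⇒ implication holds) = true
[root] false AND true AND true AND true = false
Overall: false → denied

Denied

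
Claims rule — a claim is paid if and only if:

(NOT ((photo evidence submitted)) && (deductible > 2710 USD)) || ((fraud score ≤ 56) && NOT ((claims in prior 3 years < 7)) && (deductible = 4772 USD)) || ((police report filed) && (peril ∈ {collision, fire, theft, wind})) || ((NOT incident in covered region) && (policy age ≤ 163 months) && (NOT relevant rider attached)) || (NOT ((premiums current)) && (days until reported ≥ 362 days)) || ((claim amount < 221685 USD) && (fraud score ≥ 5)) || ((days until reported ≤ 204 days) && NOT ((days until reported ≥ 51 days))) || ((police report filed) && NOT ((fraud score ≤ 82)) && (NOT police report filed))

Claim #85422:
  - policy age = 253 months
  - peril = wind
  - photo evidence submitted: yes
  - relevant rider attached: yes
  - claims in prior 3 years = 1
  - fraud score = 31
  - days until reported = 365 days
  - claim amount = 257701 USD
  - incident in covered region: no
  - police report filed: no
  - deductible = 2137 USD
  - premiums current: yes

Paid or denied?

Denied

Atomic conditions:
  photo evidence submitted: yes → true
  deductible > 2710 USD: 2137 > 2710 is false
  fraud score ≤ 56: 31 ≤ 56 is true
  claims in prior 3 years < 7: 1 < 7 is true
  deductible = 4772 USD: 2137 == 4772 is false
  police report filed: no → false
  peril ∈ {collision, fire, theft, wind}: wind is in the set → true
  NOT incident in covered region: no → true
  policy age ≤ 163 months: 253 ≤ 163 is false
  NOT relevant rider attached: yes → false
  premiums current: yes → true
  days until reported ≥ 362 days: 365 ≥ 362 is true
  claim amount < 221685 USD: 257701 < 221685 is false
  fraud score ≥ 5: 31 ≥ 5 is true
  days until reported ≤ 204 days: 365 ≤ 204 is false
  days until reported ≥ 51 days: 365 ≥ 51 is true
  fraud score ≤ 82: 31 ≤ 82 is true
  NOT police report filed: no → true
Combine:
[1.1] NOT true = false
[1] false AND false = false
[2.2] NOT true = false
[2] true AND false AND false = false
[3] false AND true = false
[4] true AND false AND false = false
[5.1] NOT true = false
[5] false AND true = false
[6] false AND true = false
[7.2] NOT true = false
[7] false AND false = false
[8.2] NOT true = false
[8] false AND false AND true = false
[root] false OR false OR false OR false OR false OR false OR false OR false = false
Overall: false → denied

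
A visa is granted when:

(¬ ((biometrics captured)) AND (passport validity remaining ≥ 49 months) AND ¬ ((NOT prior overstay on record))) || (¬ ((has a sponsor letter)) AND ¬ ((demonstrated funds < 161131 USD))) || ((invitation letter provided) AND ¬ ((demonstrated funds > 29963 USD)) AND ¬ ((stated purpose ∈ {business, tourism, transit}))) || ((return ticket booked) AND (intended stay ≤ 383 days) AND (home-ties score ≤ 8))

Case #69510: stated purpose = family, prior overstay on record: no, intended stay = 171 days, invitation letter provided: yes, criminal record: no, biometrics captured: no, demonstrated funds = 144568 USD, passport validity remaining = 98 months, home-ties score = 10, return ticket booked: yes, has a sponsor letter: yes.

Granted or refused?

Atomic conditions:
  biometrics captured: no → false
  passport validity remaining ≥ 49 months: 98 ≥ 49 is true
  NOT prior overstay on record: no → true
  has a sponsor letter: yes → true
  demonstrated funds < 161131 USD: 144568 < 161131 is true
  invitation letter provided: yes → true
  demonstrated funds > 29963 USD: 144568 > 29963 is true
  stated purpose ∈ {business, tourism, transit}: family is not in the set → false
  return ticket booked: yes → true
  intended stay ≤ 383 days: 171 ≤ 383 is true
  home-ties score ≤ 8: 10 ≤ 8 is false
Combine:
[1.1] NOT false = true
[1.3] NOT true = false
[1] true AND true AND false = false
[2.1] NOT true = false
[2.2] NOT true = false
[2] false AND false = false
[3.2] NOT true = false
[3.3] NOT false = true
[3] true AND false AND true = false
[4] true AND true AND false = false
[root] false OR false OR false OR false = false
Overall: false → refused

Refused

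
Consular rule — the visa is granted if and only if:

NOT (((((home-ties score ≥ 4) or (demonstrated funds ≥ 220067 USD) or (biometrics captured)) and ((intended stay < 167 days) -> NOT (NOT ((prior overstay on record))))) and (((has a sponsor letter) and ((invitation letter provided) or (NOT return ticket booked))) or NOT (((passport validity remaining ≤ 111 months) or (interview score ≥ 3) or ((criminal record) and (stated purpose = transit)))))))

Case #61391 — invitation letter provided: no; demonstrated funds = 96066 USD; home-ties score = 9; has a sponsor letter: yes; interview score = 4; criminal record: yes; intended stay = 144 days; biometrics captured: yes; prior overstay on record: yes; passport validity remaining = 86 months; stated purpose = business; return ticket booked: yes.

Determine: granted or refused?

Granted

Atomic conditions:
  home-ties score ≥ 4: 9 ≥ 4 is true
  demonstrated funds ≥ 220067 USD: 96066 ≥ 220067 is false
  biometrics captured: yes → true
  intended stay < 167 days: 144 < 167 is true
  prior overstay on record: yes → true
  has a sponsor letter: yes → true
  invitation letter provided: no → false
  NOT return ticket booked: yes → false
  passport validity remaining ≤ 111 months: 86 ≤ 111 is true
  interview score ≥ 3: 4 ≥ 3 is true
  criminal record: yes → true
  stated purpose = transit: business == transit is false
Combine:
[1.1.1] true OR false OR true = true
[1.1.2.2.1] NOT true = false
[1.1.2.2] NOT false = true
[1.1.2] true → true = true
[1.1] true AND true = true
[1.2.1.2] false OR false = false
[1.2.1] true AND false = false
[1.2.2.1.3] true AND false = false
[1.2.2.1] true OR true OR false = true
[1.2.2] NOT true = false
[1.2] false OR false = false
[1] true AND false = false
[root] NOT false = true
Overall: true → granted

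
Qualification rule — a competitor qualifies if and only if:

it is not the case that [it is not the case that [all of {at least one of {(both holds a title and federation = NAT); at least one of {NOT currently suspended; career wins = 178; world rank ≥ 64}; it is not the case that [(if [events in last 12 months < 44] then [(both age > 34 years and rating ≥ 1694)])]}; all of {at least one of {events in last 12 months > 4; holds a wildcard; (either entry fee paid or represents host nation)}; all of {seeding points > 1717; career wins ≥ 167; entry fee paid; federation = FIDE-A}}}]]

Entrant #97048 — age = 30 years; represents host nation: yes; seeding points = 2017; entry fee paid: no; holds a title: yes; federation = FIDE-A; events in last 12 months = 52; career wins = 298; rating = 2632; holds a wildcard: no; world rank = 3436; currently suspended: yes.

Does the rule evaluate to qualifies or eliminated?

Atomic conditions:
  holds a title: yes → true
  federation = NAT: FIDE-A == NAT is false
  NOT currently suspended: yes → false
  career wins = 178: 298 == 178 is false
  world rank ≥ 64: 3436 ≥ 64 is true
  events in last 12 months < 44: 52 < 44 is false
  age > 34 years: 30 > 34 is false
  rating ≥ 1694: 2632 ≥ 1694 is true
  events in last 12 months > 4: 52 > 4 is true
  holds a wildcard: no → false
  entry fee paid: no → false
  represents host nation: yes → true
  seeding points > 1717: 2017 > 1717 is true
  career wins ≥ 167: 298 ≥ 167 is true
  federation = FIDE-A: FIDE-A == FIDE-A is true
Combine:
[1.1.1.1] true AND false = false
[1.1.1.2] false OR false OR true = true
[1.1.1.3.1.2] false AND true = false
[1.1.1.3.1] false → false (antecedent false ⇒ implication holds) = true
[1.1.1.3] NOT true = false
[1.1.1] false OR true OR false = true
[1.1.2.1.3] false OR true = true
[1.1.2.1] true OR false OR true = true
[1.1.2.2] true AND true AND false AND true = false
[1.1.2] true AND false = false
[1.1] true AND false = false
[1] NOT false = true
[root] NOT true = false
Overall: false → eliminated

Eliminated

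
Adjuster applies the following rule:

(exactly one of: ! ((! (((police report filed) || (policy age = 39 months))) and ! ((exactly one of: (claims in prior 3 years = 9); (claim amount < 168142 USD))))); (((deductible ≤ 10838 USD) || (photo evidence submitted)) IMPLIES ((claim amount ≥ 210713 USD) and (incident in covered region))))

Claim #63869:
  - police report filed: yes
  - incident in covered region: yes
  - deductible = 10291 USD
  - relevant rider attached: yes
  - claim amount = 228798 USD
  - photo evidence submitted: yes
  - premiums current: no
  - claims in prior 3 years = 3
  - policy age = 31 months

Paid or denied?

Atomic conditions:
  police report filed: yes → true
  policy age = 39 months: 31 == 39 is false
  claims in prior 3 years = 9: 3 == 9 is false
  claim amount < 168142 USD: 228798 < 168142 is false
  deductible ≤ 10838 USD: 10291 ≤ 10838 is true
  photo evidence submitted: yes → true
  claim amount ≥ 210713 USD: 228798 ≥ 210713 is true
  incident in covered region: yes → true
Combine:
[1.1.1.1] true OR false = true
[1.1.1] NOT true = false
[1.1.2.1] exactly-one(false, false) = false
[1.1.2] NOT false = true
[1.1] false AND true = false
[1] NOT false = true
[2.1] true OR true = true
[2.2] true AND true = true
[2] true → true = true
[root] exactly-one(true, true) = false
Overall: false → denied

Denied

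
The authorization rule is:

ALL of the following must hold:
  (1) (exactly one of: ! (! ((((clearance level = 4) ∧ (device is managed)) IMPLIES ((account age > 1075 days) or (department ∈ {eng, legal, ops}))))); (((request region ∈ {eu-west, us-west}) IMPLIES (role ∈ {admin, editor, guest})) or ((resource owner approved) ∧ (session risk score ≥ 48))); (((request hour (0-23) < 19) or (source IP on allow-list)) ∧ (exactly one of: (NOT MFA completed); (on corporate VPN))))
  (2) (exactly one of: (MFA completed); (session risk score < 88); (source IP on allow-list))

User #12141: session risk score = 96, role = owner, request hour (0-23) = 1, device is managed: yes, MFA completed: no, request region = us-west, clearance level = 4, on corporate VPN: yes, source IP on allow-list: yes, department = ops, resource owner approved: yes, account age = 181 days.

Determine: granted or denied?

Denied

Atomic conditions:
  clearance level = 4: 4 == 4 is true
  device is managed: yes → true
  account age > 1075 days: 181 > 1075 is false
  department ∈ {eng, legal, ops}: ops is in the set → true
  request region ∈ {eu-west, us-west}: us-west is in the set → true
  role ∈ {admin, editor, guest}: owner is not in the set → false
  resource owner approved: yes → true
  session risk score ≥ 48: 96 ≥ 48 is true
  request hour (0-23) < 19: 1 < 19 is true
  source IP on allow-list: yes → true
  NOT MFA completed: no → true
  on corporate VPN: yes → true
  MFA completed: no → false
  session risk score < 88: 96 < 88 is false
Combine:
[1.1.1.1.1] true AND true = true
[1.1.1.1.2] false OR true = true
[1.1.1.1] true → true = true
[1.1.1] NOT true = false
[1.1] NOT false = true
[1.2.1] true → false = false
[1.2.2] true AND true = true
[1.2] false OR true = true
[1.3.1] true OR true = true
[1.3.2] exactly-one(true, true) = false
[1.3] true AND false = false
[1] exactly-one(true, true, false) = false
[2] exactly-one(false, false, true) = true
[root] false AND true = false
Overall: false → denied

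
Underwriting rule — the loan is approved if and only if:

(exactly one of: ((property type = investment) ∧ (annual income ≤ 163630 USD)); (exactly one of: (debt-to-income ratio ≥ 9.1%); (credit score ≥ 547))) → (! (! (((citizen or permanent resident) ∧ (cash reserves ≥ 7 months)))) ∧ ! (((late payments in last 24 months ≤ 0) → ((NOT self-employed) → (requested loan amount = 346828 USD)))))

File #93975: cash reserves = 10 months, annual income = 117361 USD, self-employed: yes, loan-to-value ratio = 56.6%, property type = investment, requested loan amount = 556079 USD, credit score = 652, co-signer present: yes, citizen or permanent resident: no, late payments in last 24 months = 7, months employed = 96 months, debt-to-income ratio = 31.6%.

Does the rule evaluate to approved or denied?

Denied

Atomic conditions:
  property type = investment: investment == investment is true
  annual income ≤ 163630 USD: 117361 ≤ 163630 is true
  debt-to-income ratio ≥ 9.1%: 31.6 ≥ 9.1 is true
  credit score ≥ 547: 652 ≥ 547 is true
  citizen or permanent resident: no → false
  cash reserves ≥ 7 months: 10 ≥ 7 is true
  late payments in last 24 months ≤ 0: 7 ≤ 0 is false
  NOT self-employed: yes → false
  requested loan amount = 346828 USD: 556079 == 346828 is false
Combine:
[1.1] true AND true = true
[1.2] exactly-one(true, true) = false
[1] exactly-one(true, false) = true
[2.1.1.1] false AND true = false
[2.1.1] NOT false = true
[2.1] NOT true = false
[2.2.1.2] false → false (antecedent false ⇒ implication holds) = true
[2.2.1] false → true (antecedent false ⇒ implication holds) = true
[2.2] NOT true = false
[2] false AND false = false
[root] true → false = false
Overall: false → denied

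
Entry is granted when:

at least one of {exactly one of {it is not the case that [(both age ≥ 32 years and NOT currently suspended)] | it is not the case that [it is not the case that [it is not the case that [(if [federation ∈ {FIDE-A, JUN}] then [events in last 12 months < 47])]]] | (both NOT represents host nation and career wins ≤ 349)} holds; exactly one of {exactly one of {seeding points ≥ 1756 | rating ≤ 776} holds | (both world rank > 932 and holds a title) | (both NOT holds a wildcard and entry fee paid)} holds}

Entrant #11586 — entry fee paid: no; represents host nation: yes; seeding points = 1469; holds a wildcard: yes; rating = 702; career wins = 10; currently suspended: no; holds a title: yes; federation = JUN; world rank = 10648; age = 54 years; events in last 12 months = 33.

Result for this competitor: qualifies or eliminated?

Atomic conditions:
  age ≥ 32 years: 54 ≥ 32 is true
  NOT currently suspended: no → true
  federation ∈ {FIDE-A, JUN}: JUN is in the set → true
  events in last 12 months < 47: 33 < 47 is true
  NOT represents host nation: yes → false
  career wins ≤ 349: 10 ≤ 349 is true
  seeding points ≥ 1756: 1469 ≥ 1756 is false
  rating ≤ 776: 702 ≤ 776 is true
  world rank > 932: 10648 > 932 is true
  holds a title: yes → true
  NOT holds a wildcard: yes → false
  entry fee paid: no → false
Combine:
[1.1.1] true AND true = true
[1.1] NOT true = false
[1.2.1.1.1] true → true = true
[1.2.1.1] NOT true = false
[1.2.1] NOT false = true
[1.2] NOT true = false
[1.3] false AND true = false
[1] exactly-one(false, false, false) = false
[2.1] exactly-one(false, true) = true
[2.2] true AND true = true
[2.3] false AND false = false
[2] exactly-one(true, true, false) = false
[root] false OR false = false
Overall: false → eliminated

Eliminated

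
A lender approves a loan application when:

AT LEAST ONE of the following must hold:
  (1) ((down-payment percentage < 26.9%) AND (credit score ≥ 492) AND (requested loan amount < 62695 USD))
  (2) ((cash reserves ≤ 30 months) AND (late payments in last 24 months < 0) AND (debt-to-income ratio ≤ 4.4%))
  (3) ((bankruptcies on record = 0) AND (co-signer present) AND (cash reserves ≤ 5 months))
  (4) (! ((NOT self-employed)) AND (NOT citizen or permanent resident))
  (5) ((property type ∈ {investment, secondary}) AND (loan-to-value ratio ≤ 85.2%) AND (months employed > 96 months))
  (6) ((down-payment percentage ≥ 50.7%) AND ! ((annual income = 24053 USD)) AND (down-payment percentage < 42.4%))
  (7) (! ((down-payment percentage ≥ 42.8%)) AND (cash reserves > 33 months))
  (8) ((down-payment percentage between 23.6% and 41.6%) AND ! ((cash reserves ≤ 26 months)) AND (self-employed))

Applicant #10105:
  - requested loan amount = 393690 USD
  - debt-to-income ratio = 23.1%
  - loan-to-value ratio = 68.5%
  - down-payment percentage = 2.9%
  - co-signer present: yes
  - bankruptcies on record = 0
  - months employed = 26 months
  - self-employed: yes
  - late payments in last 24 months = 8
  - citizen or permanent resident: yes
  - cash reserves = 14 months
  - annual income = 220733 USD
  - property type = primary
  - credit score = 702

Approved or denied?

Atomic conditions:
  down-payment percentage < 26.9%: 2.9 < 26.9 is true
  credit score ≥ 492: 702 ≥ 492 is true
  requested loan amount < 62695 USD: 393690 < 62695 is false
  cash reserves ≤ 30 months: 14 ≤ 30 is true
  late payments in last 24 months < 0: 8 < 0 is false
  debt-to-income ratio ≤ 4.4%: 23.1 ≤ 4.4 is false
  bankruptcies on record = 0: 0 == 0 is true
  co-signer present: yes → true
  cash reserves ≤ 5 months: 14 ≤ 5 is false
  NOT self-employed: yes → false
  NOT citizen or permanent resident: yes → false
  property type ∈ {investment, secondary}: primary is not in the set → false
  loan-to-value ratio ≤ 85.2%: 68.5 ≤ 85.2 is true
  months employed > 96 months: 26 > 96 is false
  down-payment percentage ≥ 50.7%: 2.9 ≥ 50.7 is false
  annual income = 24053 USD: 220733 == 24053 is false
  down-payment percentage < 42.4%: 2.9 < 42.4 is true
  down-payment percentage ≥ 42.8%: 2.9 ≥ 42.8 is false
  cash reserves > 33 months: 14 > 33 is false
  down-payment percentage between 23.6% and 41.6%: 2.9 in [23.6, 41.6] is false
  cash reserves ≤ 26 months: 14 ≤ 26 is true
  self-employed: yes → true
Combine:
[1] true AND true AND false = false
[2] true AND false AND false = false
[3] true AND true AND false = false
[4.1] NOT false = true
[4] true AND false = false
[5] false AND true AND false = false
[6.2] NOT false = true
[6] false AND true AND true = false
[7.1] NOT false = true
[7] true AND false = false
[8.2] NOT true = false
[8] false AND false AND true = false
[root] false OR false OR false OR false OR false OR false OR false OR false = false
Overall: false → denied

Denied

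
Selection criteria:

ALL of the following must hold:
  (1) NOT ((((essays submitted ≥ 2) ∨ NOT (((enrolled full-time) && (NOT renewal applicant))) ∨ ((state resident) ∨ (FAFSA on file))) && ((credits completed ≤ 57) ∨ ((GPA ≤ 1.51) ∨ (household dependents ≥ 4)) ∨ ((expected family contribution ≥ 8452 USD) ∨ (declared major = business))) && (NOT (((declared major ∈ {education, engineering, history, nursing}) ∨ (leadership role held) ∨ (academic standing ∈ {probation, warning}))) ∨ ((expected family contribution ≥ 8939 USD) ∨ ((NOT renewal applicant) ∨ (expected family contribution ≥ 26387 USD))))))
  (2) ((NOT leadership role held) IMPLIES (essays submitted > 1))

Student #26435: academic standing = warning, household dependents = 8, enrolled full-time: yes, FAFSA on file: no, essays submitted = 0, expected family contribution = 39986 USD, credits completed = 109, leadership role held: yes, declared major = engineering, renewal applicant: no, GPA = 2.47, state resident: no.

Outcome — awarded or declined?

Awarded

Atomic conditions:
  essays submitted ≥ 2: 0 ≥ 2 is false
  enrolled full-time: yes → true
  NOT renewal applicant: no → true
  state resident: no → false
  FAFSA on file: no → false
  credits completed ≤ 57: 109 ≤ 57 is false
  GPA ≤ 1.51: 2.47 ≤ 1.51 is false
  household dependents ≥ 4: 8 ≥ 4 is true
  expected family contribution ≥ 8452 USD: 39986 ≥ 8452 is true
  declared major = business: engineering == business is false
  declared major ∈ {education, engineering, history, nursing}: engineering is in the set → true
  leadership role held: yes → true
  academic standing ∈ {probation, warning}: warning is in the set → true
  expected family contribution ≥ 8939 USD: 39986 ≥ 8939 is true
  expected family contribution ≥ 26387 USD: 39986 ≥ 26387 is true
  NOT leadership role held: yes → false
  essays submitted > 1: 0 > 1 is false
Combine:
[1.1.1.2.1] true AND true = true
[1.1.1.2] NOT true = false
[1.1.1.3] false OR false = false
[1.1.1] false OR false OR false = false
[1.1.2.2] false OR true = true
[1.1.2.3] true OR false = true
[1.1.2] false OR true OR true = true
[1.1.3.1.1] true OR true OR true = true
[1.1.3.1] NOT true = false
[1.1.3.2.2] true OR true = true
[1.1.3.2] true OR true = true
[1.1.3] false OR true = true
[1.1] false AND true AND true = false
[1] NOT false = true
[2] false → false (antecedent false ⇒ implication holds) = true
[root] true AND true = true
Overall: true → awarded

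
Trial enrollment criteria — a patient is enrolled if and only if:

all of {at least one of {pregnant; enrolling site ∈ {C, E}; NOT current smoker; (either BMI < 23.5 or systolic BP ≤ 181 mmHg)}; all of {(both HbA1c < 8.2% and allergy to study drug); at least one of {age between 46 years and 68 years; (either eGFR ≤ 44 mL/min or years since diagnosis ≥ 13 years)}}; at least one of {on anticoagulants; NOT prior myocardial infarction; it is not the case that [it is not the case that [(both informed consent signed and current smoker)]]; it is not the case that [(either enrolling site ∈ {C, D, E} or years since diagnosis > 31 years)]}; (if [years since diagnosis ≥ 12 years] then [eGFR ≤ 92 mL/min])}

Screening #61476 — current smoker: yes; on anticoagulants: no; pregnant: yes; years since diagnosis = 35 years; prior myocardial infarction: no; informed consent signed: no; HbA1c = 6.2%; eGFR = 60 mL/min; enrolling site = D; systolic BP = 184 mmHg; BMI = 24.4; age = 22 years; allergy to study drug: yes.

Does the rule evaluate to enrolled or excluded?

Atomic conditions:
  pregnant: yes → true
  enrolling site ∈ {C, E}: D is not in the set → false
  NOT current smoker: yes → false
  BMI < 23.5: 24.4 < 23.5 is false
  systolic BP ≤ 181 mmHg: 184 ≤ 181 is false
  HbA1c < 8.2%: 6.2 < 8.2 is true
  allergy to study drug: yes → true
  age between 46 years and 68 years: 22 in [46, 68] is false
  eGFR ≤ 44 mL/min: 60 ≤ 44 is false
  years since diagnosis ≥ 13 years: 35 ≥ 13 is true
  on anticoagulants: no → false
  NOT prior myocardial infarction: no → true
  informed consent signed: no → false
  current smoker: yes → true
  enrolling site ∈ {C, D, E}: D is in the set → true
  years since diagnosis > 31 years: 35 > 31 is true
  years since diagnosis ≥ 12 years: 35 ≥ 12 is true
  eGFR ≤ 92 mL/min: 60 ≤ 92 is true
Combine:
[1.4] false OR false = false
[1] true OR false OR false OR false = true
[2.1] true AND true = true
[2.2.2] false OR true = true
[2.2] false OR true = true
[2] true AND true = true
[3.3.1.1] false AND true = false
[3.3.1] NOT false = true
[3.3] NOT true = false
[3.4.1] true OR true = true
[3.4] NOT true = false
[3] false OR true OR false OR false = true
[4] true → true = true
[root] true AND true AND true AND true = true
Overall: true → enrolled

Enrolled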